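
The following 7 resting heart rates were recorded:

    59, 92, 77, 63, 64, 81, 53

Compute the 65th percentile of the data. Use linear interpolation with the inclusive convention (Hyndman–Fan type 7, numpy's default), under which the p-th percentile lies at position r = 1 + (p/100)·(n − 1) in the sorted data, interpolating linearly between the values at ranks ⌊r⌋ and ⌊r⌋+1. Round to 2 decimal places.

75.70

Sorted: 53, 59, 63, 64, 77, 81, 92.
n = 7.
r = 1 + (65/100)·(7 − 1) = 1 + 3.9 = 4.9.
Rank 4 is 64 and rank 5 is 77.
Interpolate: 64 + 0.9·(77 − 64) = 64 + 0.9·13 = 75.7.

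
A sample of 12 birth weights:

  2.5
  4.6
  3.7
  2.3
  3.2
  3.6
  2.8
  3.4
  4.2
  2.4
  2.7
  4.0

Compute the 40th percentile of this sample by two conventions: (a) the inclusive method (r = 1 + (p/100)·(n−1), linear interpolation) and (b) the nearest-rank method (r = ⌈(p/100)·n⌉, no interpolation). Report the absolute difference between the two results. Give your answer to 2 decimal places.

Sorted: 2.3, 2.4, 2.5, 2.7, 2.8, 3.2, 3.4, 3.6, 3.7, 4.0, 4.2, 4.6.
n = 12.
(a) r = 5.4; between ranks 5 (2.8) and 6 (3.2): 2.96.
(b) the nearest-rank method: rank 5 → 2.8.
|2.96 − 2.8| = 0.16.

0.16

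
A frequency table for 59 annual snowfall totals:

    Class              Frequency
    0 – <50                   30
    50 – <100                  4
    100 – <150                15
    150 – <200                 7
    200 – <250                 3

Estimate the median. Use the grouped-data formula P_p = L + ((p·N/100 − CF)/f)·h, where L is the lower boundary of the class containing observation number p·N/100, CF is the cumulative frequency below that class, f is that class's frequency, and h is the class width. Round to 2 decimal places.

N = 59; target position k = 50/100 · 59 = 29.5.
Cumulative frequencies: 30, 34, 49, 56, 59.
Observation 29.5 falls in the class 0 – <50.
L = 0, CF = 0, f = 30, h = 50.
P50 = 0 + ((29.5 − 0)/30)·50 = 0 + 49.1667 = 49.1667.

49.17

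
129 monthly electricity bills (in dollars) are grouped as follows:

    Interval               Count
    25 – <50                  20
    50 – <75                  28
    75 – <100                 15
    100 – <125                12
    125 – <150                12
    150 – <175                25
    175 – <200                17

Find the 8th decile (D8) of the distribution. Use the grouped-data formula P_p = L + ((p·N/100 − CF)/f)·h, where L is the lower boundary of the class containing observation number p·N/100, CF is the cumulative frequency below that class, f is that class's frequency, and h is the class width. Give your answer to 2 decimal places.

N = 129; target position k = 80/100 · 129 = 103.2.
Cumulative frequencies: 20, 48, 63, 75, 87, 112, 129.
Observation 103.2 falls in the class 150 – <175.
L = 150, CF = 87, f = 25, h = 25.
P80 = 150 + ((103.2 − 87)/25)·25 = 150 + 16.2 = 166.2.

166.20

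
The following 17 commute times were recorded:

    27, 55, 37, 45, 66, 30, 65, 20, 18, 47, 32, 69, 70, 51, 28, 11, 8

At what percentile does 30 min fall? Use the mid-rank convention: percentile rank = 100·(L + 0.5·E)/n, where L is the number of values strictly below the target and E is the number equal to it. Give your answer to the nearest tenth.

Sorted: 8, 11, 18, 20, 27, 28, 30, 32, 37, 45, 47, 51, 55, 65, 66, 69, 70.
Count below 30: L = 6; count equal: E = 1; n = 17.
Percentile rank = 100·(6 + 0.5·1)/17 = 100·6.5/17 = 38.24.

38.2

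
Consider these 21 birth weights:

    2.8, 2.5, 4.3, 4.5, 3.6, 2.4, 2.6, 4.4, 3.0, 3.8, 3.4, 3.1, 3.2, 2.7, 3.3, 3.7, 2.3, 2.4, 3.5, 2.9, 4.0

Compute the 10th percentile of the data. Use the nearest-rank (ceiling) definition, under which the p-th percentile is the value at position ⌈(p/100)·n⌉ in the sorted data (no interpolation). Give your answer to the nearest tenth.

Sorted: 2.3, 2.4, 2.4, 2.5, 2.6, 2.7, 2.8, 2.9, 3.0, 3.1, 3.2, 3.3, 3.4, 3.5, 3.6, 3.7, 3.8, 4.0, 4.3, 4.4, 4.5.
n = 21.
Position = ⌈10/100 · 21⌉ = ⌈2.1⌉ = 3.
The value at rank 3 is 2.4.

2.4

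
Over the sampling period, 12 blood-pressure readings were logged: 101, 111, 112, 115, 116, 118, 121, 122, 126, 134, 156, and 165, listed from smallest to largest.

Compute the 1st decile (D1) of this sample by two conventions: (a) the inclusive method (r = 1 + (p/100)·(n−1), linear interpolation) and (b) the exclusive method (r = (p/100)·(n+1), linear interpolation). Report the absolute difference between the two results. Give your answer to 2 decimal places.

n = 12.
(a) r = 2.1; between ranks 2 (111) and 3 (112): 111.1.
(b) r = 1.3; between ranks 1 (101) and 2 (111): 104.
|111.1 − 104| = 7.1.

7.10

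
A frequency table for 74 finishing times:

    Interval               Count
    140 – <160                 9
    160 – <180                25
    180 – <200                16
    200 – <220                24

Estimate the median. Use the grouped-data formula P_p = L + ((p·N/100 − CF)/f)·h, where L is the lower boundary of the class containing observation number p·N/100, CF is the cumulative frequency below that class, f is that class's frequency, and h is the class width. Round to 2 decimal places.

183.75

N = 74; target position k = 50/100 · 74 = 37.
Cumulative frequencies: 9, 34, 50, 74.
Observation 37 falls in the class 180 – <200.
L = 180, CF = 34, f = 16, h = 20.
P50 = 180 + ((37 − 34)/16)·20 = 180 + 3.75 = 183.75.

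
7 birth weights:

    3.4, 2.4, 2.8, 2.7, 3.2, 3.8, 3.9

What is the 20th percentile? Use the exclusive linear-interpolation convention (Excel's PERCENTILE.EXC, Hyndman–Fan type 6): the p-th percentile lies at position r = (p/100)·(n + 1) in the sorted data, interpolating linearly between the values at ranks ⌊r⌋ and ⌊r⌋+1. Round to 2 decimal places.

Sorted: 2.4, 2.7, 2.8, 3.2, 3.4, 3.8, 3.9.
n = 7.
r = (20/100)·(7 + 1) = 1.6.
Rank 1 is 2.4 and rank 2 is 2.7.
Interpolate: 2.4 + 0.6·(2.7 − 2.4) = 2.4 + 0.6·0.3 = 2.58.

2.58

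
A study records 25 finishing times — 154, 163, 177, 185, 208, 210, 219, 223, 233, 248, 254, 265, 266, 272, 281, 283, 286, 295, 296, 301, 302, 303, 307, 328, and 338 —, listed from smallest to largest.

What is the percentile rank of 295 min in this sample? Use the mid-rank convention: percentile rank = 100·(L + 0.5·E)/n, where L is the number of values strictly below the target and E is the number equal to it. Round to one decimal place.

Count below 295: L = 17; count equal: E = 1; n = 25.
Percentile rank = 100·(17 + 0.5·1)/25 = 100·17.5/25 = 70.

70.0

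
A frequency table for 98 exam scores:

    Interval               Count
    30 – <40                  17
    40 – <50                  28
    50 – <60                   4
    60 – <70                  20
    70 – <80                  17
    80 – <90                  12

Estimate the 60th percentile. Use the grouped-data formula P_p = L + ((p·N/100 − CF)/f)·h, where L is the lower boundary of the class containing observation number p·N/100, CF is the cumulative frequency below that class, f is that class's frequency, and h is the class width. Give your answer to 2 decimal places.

64.90

N = 98; target position k = 60/100 · 98 = 58.8.
Cumulative frequencies: 17, 45, 49, 69, 86, 98.
Observation 58.8 falls in the class 60 – <70.
L = 60, CF = 49, f = 20, h = 10.
P60 = 60 + ((58.8 − 49)/20)·10 = 60 + 4.9 = 64.9.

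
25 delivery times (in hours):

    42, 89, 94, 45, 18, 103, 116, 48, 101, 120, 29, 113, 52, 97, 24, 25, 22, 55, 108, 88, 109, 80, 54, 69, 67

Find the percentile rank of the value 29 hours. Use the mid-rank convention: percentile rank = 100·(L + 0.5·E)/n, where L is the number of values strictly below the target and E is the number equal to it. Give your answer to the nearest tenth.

18.0

Sorted: 18, 22, 24, 25, 29, 42, 45, 48, 52, 54, 55, 67, 69, 80, 88, 89, 94, 97, 101, 103, 108, 109, 113, 116, 120.
Count below 29: L = 4; count equal: E = 1; n = 25.
Percentile rank = 100·(4 + 0.5·1)/25 = 100·4.5/25 = 18.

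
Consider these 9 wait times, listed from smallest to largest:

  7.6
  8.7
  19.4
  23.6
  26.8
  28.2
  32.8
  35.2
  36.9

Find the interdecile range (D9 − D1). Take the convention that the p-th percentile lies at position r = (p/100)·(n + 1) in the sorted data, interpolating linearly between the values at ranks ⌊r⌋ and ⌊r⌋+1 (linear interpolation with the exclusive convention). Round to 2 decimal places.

n = 9.
P10: r = 1 (integer) → 7.6.
P90: r = 9 (integer) → 36.9.
Difference: 36.9 − 7.6 = 29.3.

29.30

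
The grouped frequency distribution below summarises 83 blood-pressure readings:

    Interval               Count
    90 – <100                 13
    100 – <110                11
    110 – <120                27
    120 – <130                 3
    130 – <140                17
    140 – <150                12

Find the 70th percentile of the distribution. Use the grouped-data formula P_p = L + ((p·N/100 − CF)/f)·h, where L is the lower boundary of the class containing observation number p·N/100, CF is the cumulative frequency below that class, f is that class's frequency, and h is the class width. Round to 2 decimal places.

132.41

N = 83; target position k = 70/100 · 83 = 58.1.
Cumulative frequencies: 13, 24, 51, 54, 71, 83.
Observation 58.1 falls in the class 130 – <140.
L = 130, CF = 54, f = 17, h = 10.
P70 = 130 + ((58.1 − 54)/17)·10 = 130 + 2.41176 = 132.412.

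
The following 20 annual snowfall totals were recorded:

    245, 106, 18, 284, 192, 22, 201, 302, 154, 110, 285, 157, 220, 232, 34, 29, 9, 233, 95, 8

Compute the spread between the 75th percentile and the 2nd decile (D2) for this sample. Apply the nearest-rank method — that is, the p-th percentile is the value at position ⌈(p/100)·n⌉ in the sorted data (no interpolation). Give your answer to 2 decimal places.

210.00

Sorted: 8, 9, 18, 22, 29, 34, 95, 106, 110, 154, 157, 192, 201, 220, 232, 233, 245, 284, 285, 302.
n = 20.
P20: rank ⌈20/100·20⌉ = 4 → 22.
P75: rank ⌈75/100·20⌉ = 15 → 232.
Difference: 232 − 22 = 210.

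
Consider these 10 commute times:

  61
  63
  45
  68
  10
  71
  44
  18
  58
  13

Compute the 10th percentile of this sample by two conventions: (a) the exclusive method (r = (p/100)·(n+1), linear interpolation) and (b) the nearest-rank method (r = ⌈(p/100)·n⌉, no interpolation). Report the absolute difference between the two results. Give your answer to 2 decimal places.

Sorted: 10, 13, 18, 44, 45, 58, 61, 63, 68, 71.
n = 10.
(a) r = 1.1; between ranks 1 (10) and 2 (13): 10.3.
(b) the nearest-rank method: rank 1 → 10.
|10.3 − 10| = 0.3.

0.30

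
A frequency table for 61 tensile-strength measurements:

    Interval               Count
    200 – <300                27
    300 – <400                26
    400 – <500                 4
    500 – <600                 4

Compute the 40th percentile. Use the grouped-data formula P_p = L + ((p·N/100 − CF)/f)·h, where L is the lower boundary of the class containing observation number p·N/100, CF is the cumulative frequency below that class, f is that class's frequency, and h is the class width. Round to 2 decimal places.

N = 61; target position k = 40/100 · 61 = 24.4.
Cumulative frequencies: 27, 53, 57, 61.
Observation 24.4 falls in the class 200 – <300.
L = 200, CF = 0, f = 27, h = 100.
P40 = 200 + ((24.4 − 0)/27)·100 = 200 + 90.3704 = 290.37.

290.37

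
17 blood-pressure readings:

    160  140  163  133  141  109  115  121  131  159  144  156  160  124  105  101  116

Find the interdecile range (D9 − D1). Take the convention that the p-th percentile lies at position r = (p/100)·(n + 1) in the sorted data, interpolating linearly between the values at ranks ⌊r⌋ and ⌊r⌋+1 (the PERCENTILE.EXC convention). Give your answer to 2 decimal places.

Sorted: 101, 105, 109, 115, 116, 121, 124, 131, 133, 140, 141, 144, 156, 159, 160, 160, 163.
n = 17.
P10: r = 1.8; ranks 1–2 are 101, 105; interpolating gives 104.2.
P90: r = 16.2; ranks 16–17 are 160, 163; interpolating gives 160.6.
Difference: 160.6 − 104.2 = 56.4.

56.40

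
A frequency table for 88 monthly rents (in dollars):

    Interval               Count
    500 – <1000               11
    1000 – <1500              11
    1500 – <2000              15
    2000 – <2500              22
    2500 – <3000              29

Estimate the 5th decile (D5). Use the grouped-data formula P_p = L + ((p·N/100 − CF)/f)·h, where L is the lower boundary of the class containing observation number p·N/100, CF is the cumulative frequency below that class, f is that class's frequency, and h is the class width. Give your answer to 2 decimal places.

N = 88; target position k = 50/100 · 88 = 44.
Cumulative frequencies: 11, 22, 37, 59, 88.
Observation 44 falls in the class 2000 – <2500.
L = 2000, CF = 37, f = 22, h = 500.
P50 = 2000 + ((44 − 37)/22)·500 = 2000 + 159.091 = 2159.09.

2159.09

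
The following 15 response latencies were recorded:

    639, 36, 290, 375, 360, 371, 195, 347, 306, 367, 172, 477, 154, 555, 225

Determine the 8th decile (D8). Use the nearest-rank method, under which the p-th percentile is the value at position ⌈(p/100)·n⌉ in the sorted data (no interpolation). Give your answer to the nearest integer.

Sorted: 36, 154, 172, 195, 225, 290, 306, 347, 360, 367, 371, 375, 477, 555, 639.
n = 15.
Position = ⌈80/100 · 15⌉ = ⌈12⌉ = 12.
The value at rank 12 is 375.

375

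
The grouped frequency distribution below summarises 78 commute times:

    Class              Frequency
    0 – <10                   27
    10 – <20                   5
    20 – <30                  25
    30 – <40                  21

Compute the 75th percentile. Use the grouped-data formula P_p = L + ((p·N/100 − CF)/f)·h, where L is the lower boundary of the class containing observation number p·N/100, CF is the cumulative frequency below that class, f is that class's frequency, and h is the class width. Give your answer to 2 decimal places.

30.71

N = 78; target position k = 75/100 · 78 = 58.5.
Cumulative frequencies: 27, 32, 57, 78.
Observation 58.5 falls in the class 30 – <40.
L = 30, CF = 57, f = 21, h = 10.
P75 = 30 + ((58.5 − 57)/21)·10 = 30 + 0.714286 = 30.7143.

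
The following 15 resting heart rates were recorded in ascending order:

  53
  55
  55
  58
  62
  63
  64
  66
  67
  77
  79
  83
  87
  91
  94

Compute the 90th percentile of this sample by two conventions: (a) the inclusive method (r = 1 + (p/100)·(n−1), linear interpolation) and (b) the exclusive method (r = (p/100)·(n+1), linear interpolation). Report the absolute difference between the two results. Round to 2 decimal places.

n = 15.
(a) r = 13.6; between ranks 13 (87) and 14 (91): 89.4.
(b) r = 14.4; between ranks 14 (91) and 15 (94): 92.2.
|89.4 − 92.2| = 2.8.

2.80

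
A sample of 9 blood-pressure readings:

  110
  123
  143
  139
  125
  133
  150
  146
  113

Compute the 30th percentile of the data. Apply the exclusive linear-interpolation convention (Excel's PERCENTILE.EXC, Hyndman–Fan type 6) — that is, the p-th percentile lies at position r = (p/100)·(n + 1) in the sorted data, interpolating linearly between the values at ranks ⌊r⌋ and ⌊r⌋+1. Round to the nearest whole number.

123

Sorted: 110, 113, 123, 125, 133, 139, 143, 146, 150.
n = 9.
r = (30/100)·(9 + 1) = 3.
r is an integer, so P30 is the value at rank 3: 123.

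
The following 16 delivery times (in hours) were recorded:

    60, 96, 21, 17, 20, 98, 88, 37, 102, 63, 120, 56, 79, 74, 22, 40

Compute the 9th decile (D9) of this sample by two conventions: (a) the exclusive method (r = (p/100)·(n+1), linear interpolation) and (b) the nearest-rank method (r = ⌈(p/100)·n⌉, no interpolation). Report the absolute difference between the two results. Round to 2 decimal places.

5.40

Sorted: 17, 20, 21, 22, 37, 40, 56, 60, 63, 74, 79, 88, 96, 98, 102, 120.
n = 16.
(a) r = 15.3; between ranks 15 (102) and 16 (120): 107.4.
(b) the nearest-rank method: rank 15 → 102.
|107.4 − 102| = 5.4.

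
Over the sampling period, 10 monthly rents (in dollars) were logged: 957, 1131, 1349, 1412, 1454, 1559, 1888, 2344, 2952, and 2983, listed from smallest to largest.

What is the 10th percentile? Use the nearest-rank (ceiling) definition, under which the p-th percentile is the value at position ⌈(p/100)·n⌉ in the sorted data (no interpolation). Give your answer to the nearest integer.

n = 10.
Position = ⌈10/100 · 10⌉ = ⌈1⌉ = 1.
The value at rank 1 is 957.

957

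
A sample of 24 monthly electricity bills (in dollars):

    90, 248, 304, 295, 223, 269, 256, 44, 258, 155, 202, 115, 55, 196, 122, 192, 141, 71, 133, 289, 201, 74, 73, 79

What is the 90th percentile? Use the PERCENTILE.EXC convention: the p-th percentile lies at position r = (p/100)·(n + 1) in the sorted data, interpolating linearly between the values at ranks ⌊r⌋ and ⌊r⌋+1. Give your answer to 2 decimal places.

292.00

Sorted: 44, 55, 71, 73, 74, 79, 90, 115, 122, 133, 141, 155, 192, 196, 201, 202, 223, 248, 256, 258, 269, 289, 295, 304.
n = 24.
r = (90/100)·(24 + 1) = 22.5.
Rank 22 is 289 and rank 23 is 295.
Interpolate: 289 + 0.5·(295 − 289) = 289 + 0.5·6 = 292.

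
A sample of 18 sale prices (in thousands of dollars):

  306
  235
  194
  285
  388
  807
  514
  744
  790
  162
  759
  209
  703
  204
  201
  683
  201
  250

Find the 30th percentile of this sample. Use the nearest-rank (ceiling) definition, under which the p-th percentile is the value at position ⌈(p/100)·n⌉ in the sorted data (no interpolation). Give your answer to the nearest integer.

209

Sorted: 162, 194, 201, 201, 204, 209, 235, 250, 285, 306, 388, 514, 683, 703, 744, 759, 790, 807.
n = 18.
Position = ⌈30/100 · 18⌉ = ⌈5.4⌉ = 6.
The value at rank 6 is 209.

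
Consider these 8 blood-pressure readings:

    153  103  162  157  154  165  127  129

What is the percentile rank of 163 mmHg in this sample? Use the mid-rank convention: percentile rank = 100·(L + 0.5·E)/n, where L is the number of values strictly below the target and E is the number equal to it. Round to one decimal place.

Sorted: 103, 127, 129, 153, 154, 157, 162, 165.
Count below 163: L = 7; count equal: E = 0; n = 8.
Percentile rank = 100·(7 + 0.5·0)/8 = 100·7/8 = 87.5.

87.5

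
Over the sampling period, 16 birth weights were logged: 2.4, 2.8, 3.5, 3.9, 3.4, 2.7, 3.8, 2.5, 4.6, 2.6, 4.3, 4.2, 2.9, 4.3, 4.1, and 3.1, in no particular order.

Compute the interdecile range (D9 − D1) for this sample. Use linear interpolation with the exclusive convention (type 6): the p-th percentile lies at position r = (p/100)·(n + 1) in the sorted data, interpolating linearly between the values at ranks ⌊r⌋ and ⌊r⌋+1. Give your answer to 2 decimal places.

Sorted: 2.4, 2.5, 2.6, 2.7, 2.8, 2.9, 3.1, 3.4, 3.5, 3.8, 3.9, 4.1, 4.2, 4.3, 4.3, 4.6.
n = 16.
P10: r = 1.7; ranks 1–2 are 2.4, 2.5; interpolating gives 2.47.
P90: r = 15.3; ranks 15–16 are 4.3, 4.6; interpolating gives 4.39.
Difference: 4.39 − 2.47 = 1.92.

1.92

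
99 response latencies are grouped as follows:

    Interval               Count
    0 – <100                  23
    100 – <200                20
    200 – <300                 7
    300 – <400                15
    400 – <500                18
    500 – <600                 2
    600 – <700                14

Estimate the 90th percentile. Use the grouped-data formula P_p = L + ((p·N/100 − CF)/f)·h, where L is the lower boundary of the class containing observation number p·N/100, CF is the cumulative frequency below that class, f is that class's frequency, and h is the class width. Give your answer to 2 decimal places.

629.29

N = 99; target position k = 90/100 · 99 = 89.1.
Cumulative frequencies: 23, 43, 50, 65, 83, 85, 99.
Observation 89.1 falls in the class 600 – <700.
L = 600, CF = 85, f = 14, h = 100.
P90 = 600 + ((89.1 − 85)/14)·100 = 600 + 29.2857 = 629.286.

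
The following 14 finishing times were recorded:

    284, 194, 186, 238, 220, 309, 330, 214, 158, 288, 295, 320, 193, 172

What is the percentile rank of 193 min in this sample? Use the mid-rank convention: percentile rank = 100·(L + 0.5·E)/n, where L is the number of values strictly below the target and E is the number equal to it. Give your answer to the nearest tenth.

Sorted: 158, 172, 186, 193, 194, 214, 220, 238, 284, 288, 295, 309, 320, 330.
Count below 193: L = 3; count equal: E = 1; n = 14.
Percentile rank = 100·(3 + 0.5·1)/14 = 100·3.5/14 = 25.

25.0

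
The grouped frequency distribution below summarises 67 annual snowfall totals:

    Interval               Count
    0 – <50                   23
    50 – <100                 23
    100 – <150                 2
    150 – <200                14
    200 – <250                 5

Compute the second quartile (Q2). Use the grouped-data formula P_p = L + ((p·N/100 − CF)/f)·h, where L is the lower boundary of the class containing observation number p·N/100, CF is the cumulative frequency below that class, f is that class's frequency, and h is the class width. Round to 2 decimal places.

N = 67; target position k = 50/100 · 67 = 33.5.
Cumulative frequencies: 23, 46, 48, 62, 67.
Observation 33.5 falls in the class 50 – <100.
L = 50, CF = 23, f = 23, h = 50.
P50 = 50 + ((33.5 − 23)/23)·50 = 50 + 22.8261 = 72.8261.

72.83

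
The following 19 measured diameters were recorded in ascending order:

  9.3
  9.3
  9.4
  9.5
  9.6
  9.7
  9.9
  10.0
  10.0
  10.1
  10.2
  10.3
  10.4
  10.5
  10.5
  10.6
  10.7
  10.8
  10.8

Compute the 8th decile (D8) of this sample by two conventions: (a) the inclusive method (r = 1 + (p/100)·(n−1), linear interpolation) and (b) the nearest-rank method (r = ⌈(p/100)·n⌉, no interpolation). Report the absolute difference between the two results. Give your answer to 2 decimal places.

n = 19.
(a) r = 15.4; between ranks 15 (10.5) and 16 (10.6): 10.54.
(b) the nearest-rank method: rank 16 → 10.6.
|10.54 − 10.6| = 0.06.

0.06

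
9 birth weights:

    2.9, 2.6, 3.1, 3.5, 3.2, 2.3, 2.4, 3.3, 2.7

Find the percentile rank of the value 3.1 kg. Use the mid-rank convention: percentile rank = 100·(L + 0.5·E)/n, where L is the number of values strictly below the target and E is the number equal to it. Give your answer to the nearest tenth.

61.1

Sorted: 2.3, 2.4, 2.6, 2.7, 2.9, 3.1, 3.2, 3.3, 3.5.
Count below 3.1: L = 5; count equal: E = 1; n = 9.
Percentile rank = 100·(5 + 0.5·1)/9 = 100·5.5/9 = 61.11.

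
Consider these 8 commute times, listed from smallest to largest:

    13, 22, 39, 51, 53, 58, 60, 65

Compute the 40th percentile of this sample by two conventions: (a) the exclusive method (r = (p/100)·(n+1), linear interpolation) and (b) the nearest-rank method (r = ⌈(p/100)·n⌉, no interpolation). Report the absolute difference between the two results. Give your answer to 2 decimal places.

n = 8.
(a) r = 3.6; between ranks 3 (39) and 4 (51): 46.2.
(b) the nearest-rank method: rank 4 → 51.
|46.2 − 51| = 4.8.

4.80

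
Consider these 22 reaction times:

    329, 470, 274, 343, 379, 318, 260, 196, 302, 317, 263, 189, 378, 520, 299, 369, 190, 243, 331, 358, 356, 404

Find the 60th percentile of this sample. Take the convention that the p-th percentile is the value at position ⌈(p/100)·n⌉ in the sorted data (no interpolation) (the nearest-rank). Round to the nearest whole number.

Sorted: 189, 190, 196, 243, 260, 263, 274, 299, 302, 317, 318, 329, 331, 343, 356, 358, 369, 378, 379, 404, 470, 520.
n = 22.
Position = ⌈60/100 · 22⌉ = ⌈13.2⌉ = 14.
The value at rank 14 is 343.

343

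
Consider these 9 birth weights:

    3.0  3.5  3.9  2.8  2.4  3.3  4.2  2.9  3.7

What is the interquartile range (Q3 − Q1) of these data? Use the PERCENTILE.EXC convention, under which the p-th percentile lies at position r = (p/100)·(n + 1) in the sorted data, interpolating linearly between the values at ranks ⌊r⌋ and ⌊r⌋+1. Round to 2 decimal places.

Sorted: 2.4, 2.8, 2.9, 3.0, 3.3, 3.5, 3.7, 3.9, 4.2.
n = 9.
P25: r = 2.5; ranks 2–3 are 2.8, 2.9; interpolating gives 2.85.
P75: r = 7.5; ranks 7–8 are 3.7, 3.9; interpolating gives 3.8.
Difference: 3.8 − 2.85 = 0.95.

0.95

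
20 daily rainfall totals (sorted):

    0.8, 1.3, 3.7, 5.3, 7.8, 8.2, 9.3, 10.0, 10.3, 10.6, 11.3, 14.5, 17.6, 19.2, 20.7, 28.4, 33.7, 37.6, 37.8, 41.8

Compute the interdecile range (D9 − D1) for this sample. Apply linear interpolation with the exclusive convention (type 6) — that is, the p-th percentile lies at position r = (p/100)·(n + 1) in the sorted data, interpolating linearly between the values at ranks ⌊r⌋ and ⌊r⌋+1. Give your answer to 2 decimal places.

36.24

n = 20.
P10: r = 2.1; ranks 2–3 are 1.3, 3.7; interpolating gives 1.54.
P90: r = 18.9; ranks 18–19 are 37.6, 37.8; interpolating gives 37.78.
Difference: 37.78 − 1.54 = 36.24.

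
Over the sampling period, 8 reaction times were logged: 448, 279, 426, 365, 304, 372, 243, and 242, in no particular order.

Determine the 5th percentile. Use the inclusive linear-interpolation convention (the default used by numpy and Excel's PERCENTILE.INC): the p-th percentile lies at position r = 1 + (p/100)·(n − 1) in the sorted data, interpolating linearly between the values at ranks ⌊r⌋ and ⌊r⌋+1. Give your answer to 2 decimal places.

Sorted: 242, 243, 279, 304, 365, 372, 426, 448.
n = 8.
r = 1 + (5/100)·(8 − 1) = 1 + 0.35 = 1.35.
Rank 1 is 242 and rank 2 is 243.
Interpolate: 242 + 0.35·(243 − 242) = 242 + 0.35·1 = 242.35.

242.35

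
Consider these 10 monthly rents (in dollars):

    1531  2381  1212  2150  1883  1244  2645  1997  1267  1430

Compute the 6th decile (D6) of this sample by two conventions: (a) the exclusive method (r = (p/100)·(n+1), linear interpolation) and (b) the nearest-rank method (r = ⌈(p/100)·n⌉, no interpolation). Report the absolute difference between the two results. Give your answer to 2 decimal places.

Sorted: 1212, 1244, 1267, 1430, 1531, 1883, 1997, 2150, 2381, 2645.
n = 10.
(a) r = 6.6; between ranks 6 (1883) and 7 (1997): 1951.4.
(b) the nearest-rank method: rank 6 → 1883.
|1951.4 − 1883| = 68.4.

68.40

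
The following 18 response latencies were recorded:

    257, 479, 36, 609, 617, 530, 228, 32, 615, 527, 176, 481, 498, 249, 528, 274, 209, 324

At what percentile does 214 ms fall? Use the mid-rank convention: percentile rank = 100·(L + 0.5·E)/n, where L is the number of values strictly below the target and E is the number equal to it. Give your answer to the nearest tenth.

22.2

Sorted: 32, 36, 176, 209, 228, 249, 257, 274, 324, 479, 481, 498, 527, 528, 530, 609, 615, 617.
Count below 214: L = 4; count equal: E = 0; n = 18.
Percentile rank = 100·(4 + 0.5·0)/18 = 100·4/18 = 22.22.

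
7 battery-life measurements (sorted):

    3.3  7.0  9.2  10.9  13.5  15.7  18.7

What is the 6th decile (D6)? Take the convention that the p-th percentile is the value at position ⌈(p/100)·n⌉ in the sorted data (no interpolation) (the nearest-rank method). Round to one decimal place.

n = 7.
Position = ⌈60/100 · 7⌉ = ⌈4.2⌉ = 5.
The value at rank 5 is 13.5.

13.5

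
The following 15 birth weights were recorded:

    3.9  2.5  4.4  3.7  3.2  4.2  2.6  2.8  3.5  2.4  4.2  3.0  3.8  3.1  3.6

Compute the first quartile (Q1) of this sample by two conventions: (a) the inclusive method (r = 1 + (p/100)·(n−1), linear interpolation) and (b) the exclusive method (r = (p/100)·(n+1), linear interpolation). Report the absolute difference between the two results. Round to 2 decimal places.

0.10

Sorted: 2.4, 2.5, 2.6, 2.8, 3.0, 3.1, 3.2, 3.5, 3.6, 3.7, 3.8, 3.9, 4.2, 4.2, 4.4.
n = 15.
(a) r = 4.5; between ranks 4 (2.8) and 5 (3.0): 2.9.
(b) r = 4 → value at rank 4 = 2.8.
|2.9 − 2.8| = 0.1.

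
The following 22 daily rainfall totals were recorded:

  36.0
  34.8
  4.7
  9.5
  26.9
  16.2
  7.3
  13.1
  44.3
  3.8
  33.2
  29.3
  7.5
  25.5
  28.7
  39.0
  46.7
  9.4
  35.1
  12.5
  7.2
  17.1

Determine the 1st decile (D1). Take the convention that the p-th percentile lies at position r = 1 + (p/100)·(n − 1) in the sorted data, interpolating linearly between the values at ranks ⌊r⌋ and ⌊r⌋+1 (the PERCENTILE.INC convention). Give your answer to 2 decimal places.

Sorted: 3.8, 4.7, 7.2, 7.3, 7.5, 9.4, 9.5, 12.5, 13.1, 16.2, 17.1, 25.5, 26.9, 28.7, 29.3, 33.2, 34.8, 35.1, 36.0, 39.0, 44.3, 46.7.
n = 22.
r = 1 + (10/100)·(22 − 1) = 1 + 2.1 = 3.1.
Rank 3 is 7.2 and rank 4 is 7.3.
Interpolate: 7.2 + 0.1·(7.3 − 7.2) = 7.2 + 0.1·0.1 = 7.21.

7.21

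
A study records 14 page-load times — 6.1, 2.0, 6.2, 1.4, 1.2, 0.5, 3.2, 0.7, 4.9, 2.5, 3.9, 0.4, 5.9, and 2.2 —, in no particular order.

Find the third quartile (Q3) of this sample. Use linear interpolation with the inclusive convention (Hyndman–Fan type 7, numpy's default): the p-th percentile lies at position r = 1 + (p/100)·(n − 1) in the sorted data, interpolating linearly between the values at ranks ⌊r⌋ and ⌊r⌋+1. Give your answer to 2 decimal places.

4.65

Sorted: 0.4, 0.5, 0.7, 1.2, 1.4, 2.0, 2.2, 2.5, 3.2, 3.9, 4.9, 5.9, 6.1, 6.2.
n = 14.
r = 1 + (75/100)·(14 − 1) = 1 + 9.75 = 10.75.
Rank 10 is 3.9 and rank 11 is 4.9.
Interpolate: 3.9 + 0.75·(4.9 − 3.9) = 3.9 + 0.75·1 = 4.65.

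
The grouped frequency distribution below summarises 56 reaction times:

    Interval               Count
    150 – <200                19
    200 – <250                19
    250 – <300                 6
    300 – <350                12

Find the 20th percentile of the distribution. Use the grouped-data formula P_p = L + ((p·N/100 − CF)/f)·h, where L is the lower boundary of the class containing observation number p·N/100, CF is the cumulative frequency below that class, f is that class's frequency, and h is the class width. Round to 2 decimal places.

179.47

N = 56; target position k = 20/100 · 56 = 11.2.
Cumulative frequencies: 19, 38, 44, 56.
Observation 11.2 falls in the class 150 – <200.
L = 150, CF = 0, f = 19, h = 50.
P20 = 150 + ((11.2 − 0)/19)·50 = 150 + 29.4737 = 179.474.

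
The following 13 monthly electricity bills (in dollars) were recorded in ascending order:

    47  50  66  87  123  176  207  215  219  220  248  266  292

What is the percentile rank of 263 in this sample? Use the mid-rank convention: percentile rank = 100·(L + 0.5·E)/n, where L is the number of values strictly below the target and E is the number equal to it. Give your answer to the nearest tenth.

Count below 263: L = 11; count equal: E = 0; n = 13.
Percentile rank = 100·(11 + 0.5·0)/13 = 100·11/13 = 84.62.

84.6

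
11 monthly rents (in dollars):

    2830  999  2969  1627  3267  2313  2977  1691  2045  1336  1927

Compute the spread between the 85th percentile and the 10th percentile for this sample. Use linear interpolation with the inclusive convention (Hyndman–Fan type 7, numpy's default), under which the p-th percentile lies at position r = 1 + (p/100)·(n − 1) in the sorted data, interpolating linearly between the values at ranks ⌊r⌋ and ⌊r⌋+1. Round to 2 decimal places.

1637.00

Sorted: 999, 1336, 1627, 1691, 1927, 2045, 2313, 2830, 2969, 2977, 3267.
n = 11.
P10: r = 2 (integer) → 1336.
P85: r = 9.5; ranks 9–10 are 2969, 2977; interpolating gives 2973.
Difference: 2973 − 1336 = 1637.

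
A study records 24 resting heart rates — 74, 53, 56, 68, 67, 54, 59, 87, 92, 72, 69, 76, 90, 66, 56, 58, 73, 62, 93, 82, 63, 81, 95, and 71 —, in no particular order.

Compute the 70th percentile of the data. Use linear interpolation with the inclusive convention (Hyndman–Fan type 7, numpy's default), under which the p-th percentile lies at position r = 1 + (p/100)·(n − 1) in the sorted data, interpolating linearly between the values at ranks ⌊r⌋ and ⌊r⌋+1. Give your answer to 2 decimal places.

Sorted: 53, 54, 56, 56, 58, 59, 62, 63, 66, 67, 68, 69, 71, 72, 73, 74, 76, 81, 82, 87, 90, 92, 93, 95.
n = 24.
r = 1 + (70/100)·(24 − 1) = 1 + 16.1 = 17.1.
Rank 17 is 76 and rank 18 is 81.
Interpolate: 76 + 0.1·(81 − 76) = 76 + 0.1·5 = 76.5.

76.50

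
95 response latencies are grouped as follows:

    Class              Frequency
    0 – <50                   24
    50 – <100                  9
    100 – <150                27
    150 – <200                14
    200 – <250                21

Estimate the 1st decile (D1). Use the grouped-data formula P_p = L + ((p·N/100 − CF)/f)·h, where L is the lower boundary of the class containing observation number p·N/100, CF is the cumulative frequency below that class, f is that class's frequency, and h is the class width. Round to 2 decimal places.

N = 95; target position k = 10/100 · 95 = 9.5.
Cumulative frequencies: 24, 33, 60, 74, 95.
Observation 9.5 falls in the class 0 – <50.
L = 0, CF = 0, f = 24, h = 50.
P10 = 0 + ((9.5 − 0)/24)·50 = 0 + 19.7917 = 19.7917.

19.79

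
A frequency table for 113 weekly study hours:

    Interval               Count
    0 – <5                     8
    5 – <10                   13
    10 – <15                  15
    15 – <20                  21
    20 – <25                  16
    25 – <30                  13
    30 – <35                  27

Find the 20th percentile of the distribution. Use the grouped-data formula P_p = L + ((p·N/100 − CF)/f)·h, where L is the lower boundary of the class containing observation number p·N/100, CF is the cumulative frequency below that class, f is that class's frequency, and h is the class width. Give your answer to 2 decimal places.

10.53

N = 113; target position k = 20/100 · 113 = 22.6.
Cumulative frequencies: 8, 21, 36, 57, 73, 86, 113.
Observation 22.6 falls in the class 10 – <15.
L = 10, CF = 21, f = 15, h = 5.
P20 = 10 + ((22.6 − 21)/15)·5 = 10 + 0.533333 = 10.5333.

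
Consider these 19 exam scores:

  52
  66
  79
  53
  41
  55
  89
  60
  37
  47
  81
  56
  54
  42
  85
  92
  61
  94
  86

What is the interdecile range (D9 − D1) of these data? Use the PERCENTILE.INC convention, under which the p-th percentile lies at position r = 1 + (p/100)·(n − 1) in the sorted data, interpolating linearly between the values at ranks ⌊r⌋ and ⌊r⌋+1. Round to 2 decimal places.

47.80

Sorted: 37, 41, 42, 47, 52, 53, 54, 55, 56, 60, 61, 66, 79, 81, 85, 86, 89, 92, 94.
n = 19.
P10: r = 2.8; ranks 2–3 are 41, 42; interpolating gives 41.8.
P90: r = 17.2; ranks 17–18 are 89, 92; interpolating gives 89.6.
Difference: 89.6 − 41.8 = 47.8.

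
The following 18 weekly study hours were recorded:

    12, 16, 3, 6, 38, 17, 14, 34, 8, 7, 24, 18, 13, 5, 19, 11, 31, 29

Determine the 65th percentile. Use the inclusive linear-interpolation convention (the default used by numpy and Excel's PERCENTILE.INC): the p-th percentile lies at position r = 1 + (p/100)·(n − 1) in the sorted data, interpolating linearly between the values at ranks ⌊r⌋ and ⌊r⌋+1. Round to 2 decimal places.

Sorted: 3, 5, 6, 7, 8, 11, 12, 13, 14, 16, 17, 18, 19, 24, 29, 31, 34, 38.
n = 18.
r = 1 + (65/100)·(18 − 1) = 1 + 11.05 = 12.05.
Rank 12 is 18 and rank 13 is 19.
Interpolate: 18 + 0.05·(19 − 18) = 18 + 0.05·1 = 18.05.

18.05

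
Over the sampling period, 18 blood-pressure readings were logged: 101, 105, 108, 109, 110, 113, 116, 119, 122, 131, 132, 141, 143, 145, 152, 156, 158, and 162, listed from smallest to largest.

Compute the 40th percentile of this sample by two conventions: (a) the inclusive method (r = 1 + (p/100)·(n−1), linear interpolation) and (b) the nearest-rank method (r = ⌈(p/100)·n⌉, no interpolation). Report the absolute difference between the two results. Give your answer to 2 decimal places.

n = 18.
(a) r = 7.8; between ranks 7 (116) and 8 (119): 118.4.
(b) the nearest-rank method: rank 8 → 119.
|118.4 − 119| = 0.6.

0.60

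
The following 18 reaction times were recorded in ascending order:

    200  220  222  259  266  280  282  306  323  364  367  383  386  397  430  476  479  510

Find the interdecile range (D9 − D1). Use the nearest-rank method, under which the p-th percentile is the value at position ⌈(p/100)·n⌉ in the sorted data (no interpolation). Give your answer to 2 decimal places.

n = 18.
P10: rank ⌈10/100·18⌉ = 2 → 220.
P90: rank ⌈90/100·18⌉ = 17 → 479.
Difference: 479 − 220 = 259.

259.00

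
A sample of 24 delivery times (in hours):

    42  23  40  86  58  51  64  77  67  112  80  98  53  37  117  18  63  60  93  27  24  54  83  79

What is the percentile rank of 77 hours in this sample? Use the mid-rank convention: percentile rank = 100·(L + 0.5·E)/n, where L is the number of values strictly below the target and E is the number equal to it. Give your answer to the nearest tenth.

Sorted: 18, 23, 24, 27, 37, 40, 42, 51, 53, 54, 58, 60, 63, 64, 67, 77, 79, 80, 83, 86, 93, 98, 112, 117.
Count below 77: L = 15; count equal: E = 1; n = 24.
Percentile rank = 100·(15 + 0.5·1)/24 = 100·15.5/24 = 64.58.

64.6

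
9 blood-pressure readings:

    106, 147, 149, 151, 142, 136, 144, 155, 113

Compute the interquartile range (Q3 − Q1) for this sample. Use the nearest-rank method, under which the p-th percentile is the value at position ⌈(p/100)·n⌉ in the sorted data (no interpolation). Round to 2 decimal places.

13.00

Sorted: 106, 113, 136, 142, 144, 147, 149, 151, 155.
n = 9.
P25: rank ⌈25/100·9⌉ = 3 → 136.
P75: rank ⌈75/100·9⌉ = 7 → 149.
Difference: 149 − 136 = 13.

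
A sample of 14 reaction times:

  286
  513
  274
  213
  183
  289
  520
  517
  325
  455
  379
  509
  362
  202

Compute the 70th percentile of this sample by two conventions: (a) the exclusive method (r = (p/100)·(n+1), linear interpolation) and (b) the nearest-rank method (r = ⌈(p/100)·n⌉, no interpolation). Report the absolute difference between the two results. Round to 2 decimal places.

27.00

Sorted: 183, 202, 213, 274, 286, 289, 325, 362, 379, 455, 509, 513, 517, 520.
n = 14.
(a) r = 10.5; between ranks 10 (455) and 11 (509): 482.
(b) the nearest-rank method: rank 10 → 455.
|482 − 455| = 27.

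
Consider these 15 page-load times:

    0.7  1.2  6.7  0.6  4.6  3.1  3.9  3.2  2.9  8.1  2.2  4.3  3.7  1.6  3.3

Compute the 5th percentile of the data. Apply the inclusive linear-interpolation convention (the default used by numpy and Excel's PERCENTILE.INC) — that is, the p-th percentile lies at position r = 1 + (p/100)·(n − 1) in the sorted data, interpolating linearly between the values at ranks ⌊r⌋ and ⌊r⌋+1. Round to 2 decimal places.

Sorted: 0.6, 0.7, 1.2, 1.6, 2.2, 2.9, 3.1, 3.2, 3.3, 3.7, 3.9, 4.3, 4.6, 6.7, 8.1.
n = 15.
r = 1 + (5/100)·(15 − 1) = 1 + 0.7 = 1.7.
Rank 1 is 0.6 and rank 2 is 0.7.
Interpolate: 0.6 + 0.7·(0.7 − 0.6) = 0.6 + 0.7·0.1 = 0.67.

0.67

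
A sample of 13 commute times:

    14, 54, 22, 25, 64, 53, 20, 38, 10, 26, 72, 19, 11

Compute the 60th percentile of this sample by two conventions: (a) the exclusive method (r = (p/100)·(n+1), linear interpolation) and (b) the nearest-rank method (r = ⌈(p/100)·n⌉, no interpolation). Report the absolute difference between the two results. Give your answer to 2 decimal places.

4.80

Sorted: 10, 11, 14, 19, 20, 22, 25, 26, 38, 53, 54, 64, 72.
n = 13.
(a) r = 8.4; between ranks 8 (26) and 9 (38): 30.8.
(b) the nearest-rank method: rank 8 → 26.
|30.8 − 26| = 4.8.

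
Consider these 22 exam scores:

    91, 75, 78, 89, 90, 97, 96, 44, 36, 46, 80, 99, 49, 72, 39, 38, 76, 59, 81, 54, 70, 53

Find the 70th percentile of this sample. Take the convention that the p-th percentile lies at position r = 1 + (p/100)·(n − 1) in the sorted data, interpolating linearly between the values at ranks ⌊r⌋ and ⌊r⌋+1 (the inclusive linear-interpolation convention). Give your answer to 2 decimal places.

80.70

Sorted: 36, 38, 39, 44, 46, 49, 53, 54, 59, 70, 72, 75, 76, 78, 80, 81, 89, 90, 91, 96, 97, 99.
n = 22.
r = 1 + (70/100)·(22 − 1) = 1 + 14.7 = 15.7.
Rank 15 is 80 and rank 16 is 81.
Interpolate: 80 + 0.7·(81 − 80) = 80 + 0.7·1 = 80.7.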